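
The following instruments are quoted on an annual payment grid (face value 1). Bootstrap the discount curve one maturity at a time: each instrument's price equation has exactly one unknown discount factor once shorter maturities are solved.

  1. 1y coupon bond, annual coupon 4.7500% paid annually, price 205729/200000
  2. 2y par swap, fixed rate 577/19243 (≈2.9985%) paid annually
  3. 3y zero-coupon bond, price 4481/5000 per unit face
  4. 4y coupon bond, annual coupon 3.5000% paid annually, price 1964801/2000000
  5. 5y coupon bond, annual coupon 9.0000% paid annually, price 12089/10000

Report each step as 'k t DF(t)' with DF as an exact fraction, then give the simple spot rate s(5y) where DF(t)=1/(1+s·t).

step 1 [1y] bond c/1=19/400: DF=(205729/200000 − 19/400·(0))/(1+19/400) = 491/500 ≈ 0.982000
step 2 [2y] swap r/1=577/19243: DF=(1 − 577/19243·(0.982000))/(1+577/19243) = 9423/10000 ≈ 0.942300
step 3 [3y] zero: DF = P = 4481/5000 ≈ 0.896200
step 4 [4y] bond c/1=7/200: DF=(1964801/2000000 − 7/200·(0.982000+0.942300+0.896200))/(1+7/200) = 4269/5000 ≈ 0.853800
step 5 [5y] bond c/1=9/100: DF=(12089/10000 − 9/100·(0.982000+0.942300+0.896200+0.853800))/(1+9/100) = 8057/10000 ≈ 0.805700

1 1 491/500
2 2 9423/10000
3 3 4481/5000
4 4 4269/5000
5 5 8057/10000
s(5y) = (1/(8057/10000) − 1)/(5) = 1943/40285 ≈ 4.8231%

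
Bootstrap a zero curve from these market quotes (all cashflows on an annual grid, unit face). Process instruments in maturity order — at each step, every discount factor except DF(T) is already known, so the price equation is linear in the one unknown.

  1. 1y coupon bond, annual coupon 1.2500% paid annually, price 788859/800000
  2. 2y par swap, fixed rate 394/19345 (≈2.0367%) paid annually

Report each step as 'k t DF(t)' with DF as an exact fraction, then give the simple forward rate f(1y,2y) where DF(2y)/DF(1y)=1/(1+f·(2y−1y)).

step 1 [1y] bond c/1=1/80: DF=(788859/800000 − 1/80·(0))/(1+1/80) = 9739/10000 ≈ 0.973900
step 2 [2y] swap r/1=394/19345: DF=(1 − 394/19345·(0.973900))/(1+394/19345) = 4803/5000 ≈ 0.960600

1 1 9739/10000
2 2 4803/5000
f(1y,2y) = ((9739/10000)/(4803/5000) − 1)/(1) = 133/9606 ≈ 1.3846%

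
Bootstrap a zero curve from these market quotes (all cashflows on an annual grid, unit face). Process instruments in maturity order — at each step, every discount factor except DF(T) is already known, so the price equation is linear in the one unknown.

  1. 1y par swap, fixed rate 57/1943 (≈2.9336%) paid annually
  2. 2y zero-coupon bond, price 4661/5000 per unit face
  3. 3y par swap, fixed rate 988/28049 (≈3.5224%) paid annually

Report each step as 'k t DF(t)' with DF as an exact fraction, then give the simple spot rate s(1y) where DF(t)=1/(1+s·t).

1 1 1943/2000
2 2 4661/5000
3 3 2253/2500
s(1y) = (1/(1943/2000) − 1)/(1) = 57/1943 ≈ 2.9336%

step 1 [1y] swap r/1=57/1943: DF=(1 − 57/1943·(0))/(1+57/1943) = 1943/2000 ≈ 0.971500
step 2 [2y] zero: DF = P = 4661/5000 ≈ 0.932200
step 3 [3y] swap r/1=988/28049: DF=(1 − 988/28049·(0.971500+0.932200))/(1+988/28049) = 2253/2500 ≈ 0.901200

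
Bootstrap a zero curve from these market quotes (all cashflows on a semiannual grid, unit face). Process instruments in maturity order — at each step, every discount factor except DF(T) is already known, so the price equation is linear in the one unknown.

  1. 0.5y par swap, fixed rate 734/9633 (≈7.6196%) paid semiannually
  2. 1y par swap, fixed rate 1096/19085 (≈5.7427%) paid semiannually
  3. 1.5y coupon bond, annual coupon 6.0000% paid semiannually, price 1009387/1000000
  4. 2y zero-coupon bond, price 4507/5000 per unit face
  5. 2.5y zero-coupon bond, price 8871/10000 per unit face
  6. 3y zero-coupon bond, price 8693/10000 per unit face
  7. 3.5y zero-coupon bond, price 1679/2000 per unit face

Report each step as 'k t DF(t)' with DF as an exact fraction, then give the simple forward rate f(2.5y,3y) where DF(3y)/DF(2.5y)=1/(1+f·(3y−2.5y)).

1 1/2 9633/10000
2 1 2363/2500
3 3/2 2311/2500
4 2 4507/5000
5 5/2 8871/10000
6 3 8693/10000
7 7/2 1679/2000
f(2.5y,3y) = ((8871/10000)/(8693/10000) − 1)/(1/2) = 356/8693 ≈ 4.0952%

step 1 [0.5y] swap r/2=367/9633: DF=(1 − 367/9633·(0))/(1+367/9633) = 9633/10000 ≈ 0.963300
step 2 [1y] swap r/2=548/19085: DF=(1 − 548/19085·(0.963300))/(1+548/19085) = 2363/2500 ≈ 0.945200
step 3 [1.5y] bond c/2=3/100: DF=(1009387/1000000 − 3/100·(0.963300+0.945200))/(1+3/100) = 2311/2500 ≈ 0.924400
step 4 [2y] zero: DF = P = 4507/5000 ≈ 0.901400
step 5 [2.5y] zero: DF = P = 8871/10000 ≈ 0.887100
step 6 [3y] zero: DF = P = 8693/10000 ≈ 0.869300
step 7 [3.5y] zero: DF = P = 1679/2000 ≈ 0.839500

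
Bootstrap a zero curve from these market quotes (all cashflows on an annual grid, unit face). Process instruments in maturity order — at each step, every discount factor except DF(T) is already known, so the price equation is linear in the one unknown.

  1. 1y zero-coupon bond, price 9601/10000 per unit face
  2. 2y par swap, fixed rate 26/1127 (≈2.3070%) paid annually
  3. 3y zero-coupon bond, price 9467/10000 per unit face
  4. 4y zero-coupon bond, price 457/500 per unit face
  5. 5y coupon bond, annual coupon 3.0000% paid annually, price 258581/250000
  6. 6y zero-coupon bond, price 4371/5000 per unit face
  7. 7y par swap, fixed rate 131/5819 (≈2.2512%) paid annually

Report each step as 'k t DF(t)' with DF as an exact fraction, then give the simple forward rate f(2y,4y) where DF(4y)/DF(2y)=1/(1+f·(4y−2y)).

step 1 [1y] zero: DF = P = 9601/10000 ≈ 0.960100
step 2 [2y] swap r/1=26/1127: DF=(1 − 26/1127·(0.960100))/(1+26/1127) = 4779/5000 ≈ 0.955800
step 3 [3y] zero: DF = P = 9467/10000 ≈ 0.946700
step 4 [4y] zero: DF = P = 457/500 ≈ 0.914000
step 5 [5y] bond c/1=3/100: DF=(258581/250000 − 3/100·(0.960100+0.955800+0.946700+0.914000))/(1+3/100) = 4471/5000 ≈ 0.894200
step 6 [6y] zero: DF = P = 4371/5000 ≈ 0.874200
step 7 [7y] swap r/1=131/5819: DF=(1 − 131/5819·(0.960100+0.955800+0.946700+0.914000+0.894200+0.874200))/(1+131/5819) = 8559/10000 ≈ 0.855900

1 1 9601/10000
2 2 4779/5000
3 3 9467/10000
4 4 457/500
5 5 4471/5000
6 6 4371/5000
7 7 8559/10000
f(2y,4y) = ((4779/5000)/(457/500) − 1)/(2) = 209/9140 ≈ 2.2867%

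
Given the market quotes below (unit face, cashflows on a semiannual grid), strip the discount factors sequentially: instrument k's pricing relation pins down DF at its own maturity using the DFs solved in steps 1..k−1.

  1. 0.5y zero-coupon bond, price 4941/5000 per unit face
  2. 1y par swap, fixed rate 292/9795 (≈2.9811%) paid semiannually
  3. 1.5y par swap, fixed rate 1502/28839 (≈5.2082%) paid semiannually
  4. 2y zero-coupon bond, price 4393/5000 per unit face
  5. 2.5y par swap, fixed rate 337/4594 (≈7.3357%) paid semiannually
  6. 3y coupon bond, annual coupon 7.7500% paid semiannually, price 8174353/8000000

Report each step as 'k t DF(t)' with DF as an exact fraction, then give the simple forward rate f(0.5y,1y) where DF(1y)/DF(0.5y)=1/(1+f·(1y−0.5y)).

1 1/2 4941/5000
2 1 2427/2500
3 3/2 9249/10000
4 2 4393/5000
5 5/2 1663/2000
6 3 8123/10000
f(0.5y,1y) = ((4941/5000)/(2427/2500) − 1)/(1/2) = 29/809 ≈ 3.5847%

step 1 [0.5y] zero: DF = P = 4941/5000 ≈ 0.988200
step 2 [1y] swap r/2=146/9795: DF=(1 − 146/9795·(0.988200))/(1+146/9795) = 2427/2500 ≈ 0.970800
step 3 [1.5y] swap r/2=751/28839: DF=(1 − 751/28839·(0.988200+0.970800))/(1+751/28839) = 9249/10000 ≈ 0.924900
step 4 [2y] zero: DF = P = 4393/5000 ≈ 0.878600
step 5 [2.5y] swap r/2=337/9188: DF=(1 − 337/9188·(0.988200+0.970800+0.924900+0.878600))/(1+337/9188) = 1663/2000 ≈ 0.831500
step 6 [3y] bond c/2=31/800: DF=(8174353/8000000 − 31/800·(0.988200+0.970800+0.924900+0.878600+0.831500))/(1+31/800) = 8123/10000 ≈ 0.812300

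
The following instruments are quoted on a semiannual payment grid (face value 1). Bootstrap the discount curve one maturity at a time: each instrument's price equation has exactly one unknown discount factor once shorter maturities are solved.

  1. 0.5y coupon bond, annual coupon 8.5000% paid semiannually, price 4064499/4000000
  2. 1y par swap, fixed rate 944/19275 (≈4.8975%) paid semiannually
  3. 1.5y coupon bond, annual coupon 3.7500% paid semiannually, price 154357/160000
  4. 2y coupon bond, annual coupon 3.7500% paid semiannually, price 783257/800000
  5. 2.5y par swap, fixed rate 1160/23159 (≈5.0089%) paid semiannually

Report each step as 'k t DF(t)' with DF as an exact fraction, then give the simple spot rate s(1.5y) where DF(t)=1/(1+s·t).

step 1 [0.5y] bond c/2=17/400: DF=(4064499/4000000 − 17/400·(0))/(1+17/400) = 9747/10000 ≈ 0.974700
step 2 [1y] swap r/2=472/19275: DF=(1 − 472/19275·(0.974700))/(1+472/19275) = 1191/1250 ≈ 0.952800
step 3 [1.5y] bond c/2=3/160: DF=(154357/160000 − 3/160·(0.974700+0.952800))/(1+3/160) = 1823/2000 ≈ 0.911500
step 4 [2y] bond c/2=3/160: DF=(783257/800000 − 3/160·(0.974700+0.952800+0.911500))/(1+3/160) = 568/625 ≈ 0.908800
step 5 [2.5y] swap r/2=580/23159: DF=(1 − 580/23159·(0.974700+0.952800+0.911500+0.908800))/(1+580/23159) = 221/250 ≈ 0.884000

1 1/2 9747/10000
2 1 1191/1250
3 3/2 1823/2000
4 2 568/625
5 5/2 221/250
s(1.5y) = (1/(1823/2000) − 1)/(3/2) = 118/1823 ≈ 6.4728%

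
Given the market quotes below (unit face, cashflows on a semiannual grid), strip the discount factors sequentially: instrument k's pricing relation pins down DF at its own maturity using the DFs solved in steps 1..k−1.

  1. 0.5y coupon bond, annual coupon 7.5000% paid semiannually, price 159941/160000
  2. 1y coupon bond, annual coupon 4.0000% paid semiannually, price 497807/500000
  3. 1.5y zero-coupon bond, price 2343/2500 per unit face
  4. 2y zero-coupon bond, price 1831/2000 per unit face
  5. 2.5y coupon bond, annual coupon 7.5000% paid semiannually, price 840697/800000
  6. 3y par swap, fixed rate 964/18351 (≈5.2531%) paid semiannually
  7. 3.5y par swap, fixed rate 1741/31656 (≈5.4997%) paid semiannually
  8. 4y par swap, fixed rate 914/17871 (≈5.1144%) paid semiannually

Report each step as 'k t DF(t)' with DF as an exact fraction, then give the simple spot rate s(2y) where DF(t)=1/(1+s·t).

step 1 [0.5y] bond c/2=3/80: DF=(159941/160000 − 3/80·(0))/(1+3/80) = 1927/2000 ≈ 0.963500
step 2 [1y] bond c/2=1/50: DF=(497807/500000 − 1/50·(0.963500))/(1+1/50) = 2393/2500 ≈ 0.957200
step 3 [1.5y] zero: DF = P = 2343/2500 ≈ 0.937200
step 4 [2y] zero: DF = P = 1831/2000 ≈ 0.915500
step 5 [2.5y] bond c/2=3/80: DF=(840697/800000 − 3/80·(0.963500+0.957200+0.937200+0.915500))/(1+3/80) = 1753/2000 ≈ 0.876500
step 6 [3y] swap r/2=482/18351: DF=(1 − 482/18351·(0.963500+0.957200+0.937200+0.915500+0.876500))/(1+482/18351) = 4277/5000 ≈ 0.855400
step 7 [3.5y] swap r/2=1741/63312: DF=(1 − 1741/63312·(0.963500+0.957200+0.937200+0.915500+0.876500+0.855400))/(1+1741/63312) = 8259/10000 ≈ 0.825900
step 8 [4y] swap r/2=457/17871: DF=(1 − 457/17871·(0.963500+0.957200+0.937200+0.915500+0.876500+0.855400+0.825900))/(1+457/17871) = 2043/2500 ≈ 0.817200

1 1/2 1927/2000
2 1 2393/2500
3 3/2 2343/2500
4 2 1831/2000
5 5/2 1753/2000
6 3 4277/5000
7 7/2 8259/10000
8 4 2043/2500
s(2y) = (1/(1831/2000) − 1)/(2) = 169/3662 ≈ 4.6150%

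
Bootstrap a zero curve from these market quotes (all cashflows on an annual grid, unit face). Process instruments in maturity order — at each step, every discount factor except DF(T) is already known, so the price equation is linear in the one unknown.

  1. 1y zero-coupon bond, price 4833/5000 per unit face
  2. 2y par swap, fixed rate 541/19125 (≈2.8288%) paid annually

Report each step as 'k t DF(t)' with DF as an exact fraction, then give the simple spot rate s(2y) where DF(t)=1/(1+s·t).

1 1 4833/5000
2 2 9459/10000
s(2y) = (1/(9459/10000) − 1)/(2) = 541/18918 ≈ 2.8597%

step 1 [1y] zero: DF = P = 4833/5000 ≈ 0.966600
step 2 [2y] swap r/1=541/19125: DF=(1 − 541/19125·(0.966600))/(1+541/19125) = 9459/10000 ≈ 0.945900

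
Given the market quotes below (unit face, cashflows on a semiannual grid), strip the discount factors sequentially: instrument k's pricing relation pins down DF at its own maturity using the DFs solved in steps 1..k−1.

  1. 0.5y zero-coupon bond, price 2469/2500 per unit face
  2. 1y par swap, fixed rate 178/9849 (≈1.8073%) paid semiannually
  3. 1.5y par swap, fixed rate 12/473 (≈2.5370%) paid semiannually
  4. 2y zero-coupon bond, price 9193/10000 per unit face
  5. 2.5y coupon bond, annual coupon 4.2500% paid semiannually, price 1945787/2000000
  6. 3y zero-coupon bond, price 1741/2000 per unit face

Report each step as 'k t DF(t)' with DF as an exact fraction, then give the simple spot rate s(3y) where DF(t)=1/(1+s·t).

1 1/2 2469/2500
2 1 4911/5000
3 3/2 2407/2500
4 2 9193/10000
5 5/2 349/400
6 3 1741/2000
s(3y) = (1/(1741/2000) − 1)/(3) = 259/5223 ≈ 4.9588%

step 1 [0.5y] zero: DF = P = 2469/2500 ≈ 0.987600
step 2 [1y] swap r/2=89/9849: DF=(1 − 89/9849·(0.987600))/(1+89/9849) = 4911/5000 ≈ 0.982200
step 3 [1.5y] swap r/2=6/473: DF=(1 − 6/473·(0.987600+0.982200))/(1+6/473) = 2407/2500 ≈ 0.962800
step 4 [2y] zero: DF = P = 9193/10000 ≈ 0.919300
step 5 [2.5y] bond c/2=17/800: DF=(1945787/2000000 − 17/800·(0.987600+0.982200+0.962800+0.919300))/(1+17/800) = 349/400 ≈ 0.872500
step 6 [3y] zero: DF = P = 1741/2000 ≈ 0.870500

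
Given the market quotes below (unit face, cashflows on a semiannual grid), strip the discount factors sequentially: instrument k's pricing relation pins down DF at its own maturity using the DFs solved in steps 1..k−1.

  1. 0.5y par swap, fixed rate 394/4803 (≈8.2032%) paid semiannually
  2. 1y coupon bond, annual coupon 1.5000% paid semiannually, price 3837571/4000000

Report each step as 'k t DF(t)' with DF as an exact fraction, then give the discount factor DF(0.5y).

step 1 [0.5y] swap r/2=197/4803: DF=(1 − 197/4803·(0))/(1+197/4803) = 4803/5000 ≈ 0.960600
step 2 [1y] bond c/2=3/400: DF=(3837571/4000000 − 3/400·(0.960600))/(1+3/400) = 9451/10000 ≈ 0.945100

1 1/2 4803/5000
2 1 9451/10000
DF(0.5y) = 4803/5000 ≈ 0.960600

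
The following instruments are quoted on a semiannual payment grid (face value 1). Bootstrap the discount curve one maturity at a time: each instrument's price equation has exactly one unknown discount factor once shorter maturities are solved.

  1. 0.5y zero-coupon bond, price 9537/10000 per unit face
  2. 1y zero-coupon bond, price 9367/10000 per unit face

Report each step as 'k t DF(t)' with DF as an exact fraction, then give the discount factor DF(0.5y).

step 1 [0.5y] zero: DF = P = 9537/10000 ≈ 0.953700
step 2 [1y] zero: DF = P = 9367/10000 ≈ 0.936700

1 1/2 9537/10000
2 1 9367/10000
DF(0.5y) = 9537/10000 ≈ 0.953700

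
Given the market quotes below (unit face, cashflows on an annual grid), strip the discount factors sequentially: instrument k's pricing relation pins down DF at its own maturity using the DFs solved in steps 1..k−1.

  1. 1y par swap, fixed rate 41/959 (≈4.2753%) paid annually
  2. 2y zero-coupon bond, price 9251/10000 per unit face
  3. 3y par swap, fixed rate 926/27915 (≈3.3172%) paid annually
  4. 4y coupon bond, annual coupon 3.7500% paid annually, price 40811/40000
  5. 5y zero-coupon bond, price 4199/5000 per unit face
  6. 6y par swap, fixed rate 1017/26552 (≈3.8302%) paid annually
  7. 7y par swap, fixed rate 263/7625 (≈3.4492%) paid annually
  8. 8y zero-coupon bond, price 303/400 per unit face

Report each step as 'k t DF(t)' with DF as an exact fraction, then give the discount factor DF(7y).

1 1 959/1000
2 2 9251/10000
3 3 4537/5000
4 4 353/400
5 5 4199/5000
6 6 3983/5000
7 7 987/1250
8 8 303/400
DF(7y) = 987/1250 ≈ 0.789600

step 1 [1y] swap r/1=41/959: DF=(1 − 41/959·(0))/(1+41/959) = 959/1000 ≈ 0.959000
step 2 [2y] zero: DF = P = 9251/10000 ≈ 0.925100
step 3 [3y] swap r/1=926/27915: DF=(1 − 926/27915·(0.959000+0.925100))/(1+926/27915) = 4537/5000 ≈ 0.907400
step 4 [4y] bond c/1=3/80: DF=(40811/40000 − 3/80·(0.959000+0.925100+0.907400))/(1+3/80) = 353/400 ≈ 0.882500
step 5 [5y] zero: DF = P = 4199/5000 ≈ 0.839800
step 6 [6y] swap r/1=1017/26552: DF=(1 − 1017/26552·(0.959000+0.925100+0.907400+0.882500+0.839800))/(1+1017/26552) = 3983/5000 ≈ 0.796600
step 7 [7y] swap r/1=263/7625: DF=(1 − 263/7625·(0.959000+0.925100+0.907400+0.882500+0.839800+0.796600))/(1+263/7625) = 987/1250 ≈ 0.789600
step 8 [8y] zero: DF = P = 303/400 ≈ 0.757500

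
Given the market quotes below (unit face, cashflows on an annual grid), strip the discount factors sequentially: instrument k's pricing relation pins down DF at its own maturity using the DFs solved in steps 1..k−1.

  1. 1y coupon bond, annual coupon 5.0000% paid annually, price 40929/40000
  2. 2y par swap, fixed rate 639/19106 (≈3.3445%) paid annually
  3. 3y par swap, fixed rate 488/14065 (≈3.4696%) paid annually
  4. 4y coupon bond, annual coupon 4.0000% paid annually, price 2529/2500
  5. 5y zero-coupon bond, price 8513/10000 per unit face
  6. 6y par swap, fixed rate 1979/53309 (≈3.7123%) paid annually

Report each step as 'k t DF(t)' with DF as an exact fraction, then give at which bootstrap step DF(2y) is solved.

1 1 1949/2000
2 2 9361/10000
3 3 564/625
4 4 1729/2000
5 5 8513/10000
6 6 8021/10000
DF(2y) is solved at step 2

step 1 [1y] bond c/1=1/20: DF=(40929/40000 − 1/20·(0))/(1+1/20) = 1949/2000 ≈ 0.974500
step 2 [2y] swap r/1=639/19106: DF=(1 − 639/19106·(0.974500))/(1+639/19106) = 9361/10000 ≈ 0.936100
step 3 [3y] swap r/1=488/14065: DF=(1 − 488/14065·(0.974500+0.936100))/(1+488/14065) = 564/625 ≈ 0.902400
step 4 [4y] bond c/1=1/25: DF=(2529/2500 − 1/25·(0.974500+0.936100+0.902400))/(1+1/25) = 1729/2000 ≈ 0.864500
step 5 [5y] zero: DF = P = 8513/10000 ≈ 0.851300
step 6 [6y] swap r/1=1979/53309: DF=(1 − 1979/53309·(0.974500+0.936100+0.902400+0.864500+0.851300))/(1+1979/53309) = 8021/10000 ≈ 0.802100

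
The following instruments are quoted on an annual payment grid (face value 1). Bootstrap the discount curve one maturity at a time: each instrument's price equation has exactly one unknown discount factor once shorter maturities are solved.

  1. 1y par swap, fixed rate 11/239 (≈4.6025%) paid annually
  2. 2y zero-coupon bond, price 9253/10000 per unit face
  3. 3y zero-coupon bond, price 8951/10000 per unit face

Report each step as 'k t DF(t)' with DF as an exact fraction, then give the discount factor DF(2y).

1 1 239/250
2 2 9253/10000
3 3 8951/10000
DF(2y) = 9253/10000 ≈ 0.925300

step 1 [1y] swap r/1=11/239: DF=(1 − 11/239·(0))/(1+11/239) = 239/250 ≈ 0.956000
step 2 [2y] zero: DF = P = 9253/10000 ≈ 0.925300
step 3 [3y] zero: DF = P = 8951/10000 ≈ 0.895100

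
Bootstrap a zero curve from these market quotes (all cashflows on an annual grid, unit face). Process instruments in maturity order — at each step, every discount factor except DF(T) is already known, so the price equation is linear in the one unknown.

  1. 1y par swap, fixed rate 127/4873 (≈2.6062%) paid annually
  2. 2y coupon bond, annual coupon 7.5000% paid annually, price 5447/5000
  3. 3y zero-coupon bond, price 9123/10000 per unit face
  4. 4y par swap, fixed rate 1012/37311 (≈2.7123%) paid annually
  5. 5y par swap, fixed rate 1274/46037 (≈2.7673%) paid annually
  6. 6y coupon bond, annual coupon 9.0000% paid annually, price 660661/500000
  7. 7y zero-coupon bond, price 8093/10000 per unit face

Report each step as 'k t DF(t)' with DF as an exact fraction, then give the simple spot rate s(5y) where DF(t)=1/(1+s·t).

step 1 [1y] swap r/1=127/4873: DF=(1 − 127/4873·(0))/(1+127/4873) = 4873/5000 ≈ 0.974600
step 2 [2y] bond c/1=3/40: DF=(5447/5000 − 3/40·(0.974600))/(1+3/40) = 4727/5000 ≈ 0.945400
step 3 [3y] zero: DF = P = 9123/10000 ≈ 0.912300
step 4 [4y] swap r/1=1012/37311: DF=(1 − 1012/37311·(0.974600+0.945400+0.912300))/(1+1012/37311) = 2247/2500 ≈ 0.898800
step 5 [5y] swap r/1=1274/46037: DF=(1 − 1274/46037·(0.974600+0.945400+0.912300+0.898800))/(1+1274/46037) = 4363/5000 ≈ 0.872600
step 6 [6y] bond c/1=9/100: DF=(660661/500000 − 9/100·(0.974600+0.945400+0.912300+0.898800+0.872600))/(1+9/100) = 8321/10000 ≈ 0.832100
step 7 [7y] zero: DF = P = 8093/10000 ≈ 0.809300

1 1 4873/5000
2 2 4727/5000
3 3 9123/10000
4 4 2247/2500
5 5 4363/5000
6 6 8321/10000
7 7 8093/10000
s(5y) = (1/(4363/5000) − 1)/(5) = 637/21815 ≈ 2.9200%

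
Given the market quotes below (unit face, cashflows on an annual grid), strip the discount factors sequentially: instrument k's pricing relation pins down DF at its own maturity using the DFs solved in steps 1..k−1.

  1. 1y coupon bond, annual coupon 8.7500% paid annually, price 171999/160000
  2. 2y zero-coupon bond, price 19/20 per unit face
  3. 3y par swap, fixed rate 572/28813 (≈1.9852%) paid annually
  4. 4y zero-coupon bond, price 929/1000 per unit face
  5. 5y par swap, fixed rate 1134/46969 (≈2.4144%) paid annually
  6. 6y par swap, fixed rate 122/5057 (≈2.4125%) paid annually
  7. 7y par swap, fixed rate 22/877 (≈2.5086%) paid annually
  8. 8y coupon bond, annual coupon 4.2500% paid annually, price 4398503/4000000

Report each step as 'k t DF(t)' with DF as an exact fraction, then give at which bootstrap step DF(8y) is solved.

step 1 [1y] bond c/1=7/80: DF=(171999/160000 − 7/80·(0))/(1+7/80) = 1977/2000 ≈ 0.988500
step 2 [2y] zero: DF = P = 19/20 ≈ 0.950000
step 3 [3y] swap r/1=572/28813: DF=(1 − 572/28813·(0.988500+0.950000))/(1+572/28813) = 2357/2500 ≈ 0.942800
step 4 [4y] zero: DF = P = 929/1000 ≈ 0.929000
step 5 [5y] swap r/1=1134/46969: DF=(1 − 1134/46969·(0.988500+0.950000+0.942800+0.929000))/(1+1134/46969) = 4433/5000 ≈ 0.886600
step 6 [6y] swap r/1=122/5057: DF=(1 − 122/5057·(0.988500+0.950000+0.942800+0.929000+0.886600))/(1+122/5057) = 4329/5000 ≈ 0.865800
step 7 [7y] swap r/1=22/877: DF=(1 − 22/877·(0.988500+0.950000+0.942800+0.929000+0.886600+0.865800))/(1+22/877) = 4197/5000 ≈ 0.839400
step 8 [8y] bond c/1=17/400: DF=(4398503/4000000 − 17/400·(0.988500+0.950000+0.942800+0.929000+0.886600+0.865800+0.839400))/(1+17/400) = 3969/5000 ≈ 0.793800

1 1 1977/2000
2 2 19/20
3 3 2357/2500
4 4 929/1000
5 5 4433/5000
6 6 4329/5000
7 7 4197/5000
8 8 3969/5000
DF(8y) is solved at step 8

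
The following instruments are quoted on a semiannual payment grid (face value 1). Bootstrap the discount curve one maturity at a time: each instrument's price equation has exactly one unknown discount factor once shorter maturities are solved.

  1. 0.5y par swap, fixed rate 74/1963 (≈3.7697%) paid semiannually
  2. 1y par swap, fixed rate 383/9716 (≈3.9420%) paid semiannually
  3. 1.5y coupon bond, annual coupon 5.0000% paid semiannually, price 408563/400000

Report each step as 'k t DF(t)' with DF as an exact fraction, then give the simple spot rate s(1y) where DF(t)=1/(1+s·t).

step 1 [0.5y] swap r/2=37/1963: DF=(1 − 37/1963·(0))/(1+37/1963) = 1963/2000 ≈ 0.981500
step 2 [1y] swap r/2=383/19432: DF=(1 − 383/19432·(0.981500))/(1+383/19432) = 9617/10000 ≈ 0.961700
step 3 [1.5y] bond c/2=1/40: DF=(408563/400000 − 1/40·(0.981500+0.961700))/(1+1/40) = 9491/10000 ≈ 0.949100

1 1/2 1963/2000
2 1 9617/10000
3 3/2 9491/10000
s(1y) = (1/(9617/10000) − 1)/(1) = 383/9617 ≈ 3.9825%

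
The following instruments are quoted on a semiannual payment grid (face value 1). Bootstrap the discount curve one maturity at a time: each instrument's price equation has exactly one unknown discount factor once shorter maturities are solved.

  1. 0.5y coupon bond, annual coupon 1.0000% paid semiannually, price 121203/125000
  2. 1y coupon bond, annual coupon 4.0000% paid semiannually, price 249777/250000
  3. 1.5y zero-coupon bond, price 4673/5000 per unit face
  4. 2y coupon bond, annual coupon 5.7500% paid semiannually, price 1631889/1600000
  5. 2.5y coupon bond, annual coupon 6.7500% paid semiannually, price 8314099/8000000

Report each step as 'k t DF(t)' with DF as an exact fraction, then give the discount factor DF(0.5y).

1 1/2 603/625
2 1 4803/5000
3 3/2 4673/5000
4 2 1823/2000
5 5/2 4411/5000
DF(0.5y) = 603/625 ≈ 0.964800

step 1 [0.5y] bond c/2=1/200: DF=(121203/125000 − 1/200·(0))/(1+1/200) = 603/625 ≈ 0.964800
step 2 [1y] bond c/2=1/50: DF=(249777/250000 − 1/50·(0.964800))/(1+1/50) = 4803/5000 ≈ 0.960600
step 3 [1.5y] zero: DF = P = 4673/5000 ≈ 0.934600
step 4 [2y] bond c/2=23/800: DF=(1631889/1600000 − 23/800·(0.964800+0.960600+0.934600))/(1+23/800) = 1823/2000 ≈ 0.911500
step 5 [2.5y] bond c/2=27/800: DF=(8314099/8000000 − 27/800·(0.964800+0.960600+0.934600+0.911500))/(1+27/800) = 4411/5000 ≈ 0.882200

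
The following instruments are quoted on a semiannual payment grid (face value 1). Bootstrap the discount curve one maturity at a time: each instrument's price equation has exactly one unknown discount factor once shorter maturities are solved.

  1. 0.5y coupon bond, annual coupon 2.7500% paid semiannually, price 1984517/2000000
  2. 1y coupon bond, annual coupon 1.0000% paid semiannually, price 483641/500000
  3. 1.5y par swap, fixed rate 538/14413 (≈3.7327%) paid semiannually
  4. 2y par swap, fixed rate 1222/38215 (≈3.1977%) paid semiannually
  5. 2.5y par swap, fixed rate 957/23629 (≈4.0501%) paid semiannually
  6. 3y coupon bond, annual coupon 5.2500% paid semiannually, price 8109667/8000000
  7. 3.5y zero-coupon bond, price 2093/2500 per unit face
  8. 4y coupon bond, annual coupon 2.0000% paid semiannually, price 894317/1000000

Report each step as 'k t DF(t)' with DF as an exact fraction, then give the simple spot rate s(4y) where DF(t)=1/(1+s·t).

1 1/2 2447/2500
2 1 1197/1250
3 3/2 4731/5000
4 2 9389/10000
5 5/2 9043/10000
6 3 8669/10000
7 7/2 2093/2500
8 4 4109/5000
s(4y) = (1/(4109/5000) − 1)/(4) = 891/16436 ≈ 5.4210%

step 1 [0.5y] bond c/2=11/800: DF=(1984517/2000000 − 11/800·(0))/(1+11/800) = 2447/2500 ≈ 0.978800
step 2 [1y] bond c/2=1/200: DF=(483641/500000 − 1/200·(0.978800))/(1+1/200) = 1197/1250 ≈ 0.957600
step 3 [1.5y] swap r/2=269/14413: DF=(1 − 269/14413·(0.978800+0.957600))/(1+269/14413) = 4731/5000 ≈ 0.946200
step 4 [2y] swap r/2=611/38215: DF=(1 − 611/38215·(0.978800+0.957600+0.946200))/(1+611/38215) = 9389/10000 ≈ 0.938900
step 5 [2.5y] swap r/2=957/47258: DF=(1 − 957/47258·(0.978800+0.957600+0.946200+0.938900))/(1+957/47258) = 9043/10000 ≈ 0.904300
step 6 [3y] bond c/2=21/800: DF=(8109667/8000000 − 21/800·(0.978800+0.957600+0.946200+0.938900+0.904300))/(1+21/800) = 8669/10000 ≈ 0.866900
step 7 [3.5y] zero: DF = P = 2093/2500 ≈ 0.837200
step 8 [4y] bond c/2=1/100: DF=(894317/1000000 − 1/100·(0.978800+0.957600+0.946200+0.938900+0.904300+0.866900+0.837200))/(1+1/100) = 4109/5000 ≈ 0.821800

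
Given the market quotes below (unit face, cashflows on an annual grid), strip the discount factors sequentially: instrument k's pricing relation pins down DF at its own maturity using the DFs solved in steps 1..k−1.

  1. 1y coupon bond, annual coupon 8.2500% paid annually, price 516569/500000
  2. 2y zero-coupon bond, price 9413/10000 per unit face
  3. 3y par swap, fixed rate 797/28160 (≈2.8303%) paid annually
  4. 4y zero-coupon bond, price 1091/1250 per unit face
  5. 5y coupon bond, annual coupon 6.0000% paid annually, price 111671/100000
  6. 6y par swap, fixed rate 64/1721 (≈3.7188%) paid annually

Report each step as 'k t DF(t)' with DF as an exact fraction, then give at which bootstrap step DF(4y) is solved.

step 1 [1y] bond c/1=33/400: DF=(516569/500000 − 33/400·(0))/(1+33/400) = 1193/1250 ≈ 0.954400
step 2 [2y] zero: DF = P = 9413/10000 ≈ 0.941300
step 3 [3y] swap r/1=797/28160: DF=(1 − 797/28160·(0.954400+0.941300))/(1+797/28160) = 9203/10000 ≈ 0.920300
step 4 [4y] zero: DF = P = 1091/1250 ≈ 0.872800
step 5 [5y] bond c/1=3/50: DF=(111671/100000 − 3/50·(0.954400+0.941300+0.920300+0.872800))/(1+3/50) = 8447/10000 ≈ 0.844700
step 6 [6y] swap r/1=64/1721: DF=(1 − 64/1721·(0.954400+0.941300+0.920300+0.872800+0.844700))/(1+64/1721) = 501/625 ≈ 0.801600

1 1 1193/1250
2 2 9413/10000
3 3 9203/10000
4 4 1091/1250
5 5 8447/10000
6 6 501/625
DF(4y) is solved at step 4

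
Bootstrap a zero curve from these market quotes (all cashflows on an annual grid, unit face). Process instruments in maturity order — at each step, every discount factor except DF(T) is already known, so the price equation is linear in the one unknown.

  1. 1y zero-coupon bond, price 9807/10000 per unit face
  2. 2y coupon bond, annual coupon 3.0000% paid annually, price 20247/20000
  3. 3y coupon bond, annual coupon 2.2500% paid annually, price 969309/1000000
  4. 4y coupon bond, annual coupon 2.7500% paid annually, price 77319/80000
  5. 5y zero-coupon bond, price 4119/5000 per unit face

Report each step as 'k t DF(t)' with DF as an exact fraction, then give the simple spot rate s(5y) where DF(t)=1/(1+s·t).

1 1 9807/10000
2 2 9543/10000
3 3 4527/5000
4 4 4323/5000
5 5 4119/5000
s(5y) = (1/(4119/5000) − 1)/(5) = 881/20595 ≈ 4.2777%

step 1 [1y] zero: DF = P = 9807/10000 ≈ 0.980700
step 2 [2y] bond c/1=3/100: DF=(20247/20000 − 3/100·(0.980700))/(1+3/100) = 9543/10000 ≈ 0.954300
step 3 [3y] bond c/1=9/400: DF=(969309/1000000 − 9/400·(0.980700+0.954300))/(1+9/400) = 4527/5000 ≈ 0.905400
step 4 [4y] bond c/1=11/400: DF=(77319/80000 − 11/400·(0.980700+0.954300+0.905400))/(1+11/400) = 4323/5000 ≈ 0.864600
step 5 [5y] zero: DF = P = 4119/5000 ≈ 0.823800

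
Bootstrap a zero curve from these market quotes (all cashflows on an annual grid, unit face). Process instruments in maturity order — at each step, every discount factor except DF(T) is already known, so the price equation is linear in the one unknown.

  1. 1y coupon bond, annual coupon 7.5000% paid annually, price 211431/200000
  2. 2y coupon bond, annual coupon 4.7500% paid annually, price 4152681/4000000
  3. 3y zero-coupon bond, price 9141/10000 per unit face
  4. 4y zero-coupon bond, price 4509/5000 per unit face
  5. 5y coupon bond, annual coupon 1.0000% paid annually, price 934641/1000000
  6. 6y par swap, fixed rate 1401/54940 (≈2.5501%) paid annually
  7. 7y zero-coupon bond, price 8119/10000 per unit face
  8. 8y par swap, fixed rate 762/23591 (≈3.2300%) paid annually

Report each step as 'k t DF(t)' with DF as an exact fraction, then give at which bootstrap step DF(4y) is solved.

step 1 [1y] bond c/1=3/40: DF=(211431/200000 − 3/40·(0))/(1+3/40) = 4917/5000 ≈ 0.983400
step 2 [2y] bond c/1=19/400: DF=(4152681/4000000 − 19/400·(0.983400))/(1+19/400) = 1893/2000 ≈ 0.946500
step 3 [3y] zero: DF = P = 9141/10000 ≈ 0.914100
step 4 [4y] zero: DF = P = 4509/5000 ≈ 0.901800
step 5 [5y] bond c/1=1/100: DF=(934641/1000000 − 1/100·(0.983400+0.946500+0.914100+0.901800))/(1+1/100) = 8883/10000 ≈ 0.888300
step 6 [6y] swap r/1=1401/54940: DF=(1 − 1401/54940·(0.983400+0.946500+0.914100+0.901800+0.888300))/(1+1401/54940) = 8599/10000 ≈ 0.859900
step 7 [7y] zero: DF = P = 8119/10000 ≈ 0.811900
step 8 [8y] swap r/1=762/23591: DF=(1 − 762/23591·(0.983400+0.946500+0.914100+0.901800+0.888300+0.859900+0.811900))/(1+762/23591) = 3857/5000 ≈ 0.771400

1 1 4917/5000
2 2 1893/2000
3 3 9141/10000
4 4 4509/5000
5 5 8883/10000
6 6 8599/10000
7 7 8119/10000
8 8 3857/5000
DF(4y) is solved at step 4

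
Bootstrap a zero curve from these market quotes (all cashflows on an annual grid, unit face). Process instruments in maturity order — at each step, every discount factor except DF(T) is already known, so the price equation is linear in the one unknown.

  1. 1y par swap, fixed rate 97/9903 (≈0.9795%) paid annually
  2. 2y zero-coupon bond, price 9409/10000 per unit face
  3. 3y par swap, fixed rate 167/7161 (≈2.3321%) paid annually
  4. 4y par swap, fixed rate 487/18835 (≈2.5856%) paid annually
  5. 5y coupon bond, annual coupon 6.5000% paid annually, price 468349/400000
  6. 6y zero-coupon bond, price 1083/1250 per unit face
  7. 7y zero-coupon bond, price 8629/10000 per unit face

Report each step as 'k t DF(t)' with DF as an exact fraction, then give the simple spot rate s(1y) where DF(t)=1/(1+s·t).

1 1 9903/10000
2 2 9409/10000
3 3 2333/2500
4 4 4513/5000
5 5 1739/2000
6 6 1083/1250
7 7 8629/10000
s(1y) = (1/(9903/10000) − 1)/(1) = 97/9903 ≈ 0.9795%

step 1 [1y] swap r/1=97/9903: DF=(1 − 97/9903·(0))/(1+97/9903) = 9903/10000 ≈ 0.990300
step 2 [2y] zero: DF = P = 9409/10000 ≈ 0.940900
step 3 [3y] swap r/1=167/7161: DF=(1 − 167/7161·(0.990300+0.940900))/(1+167/7161) = 2333/2500 ≈ 0.933200
step 4 [4y] swap r/1=487/18835: DF=(1 − 487/18835·(0.990300+0.940900+0.933200))/(1+487/18835) = 4513/5000 ≈ 0.902600
step 5 [5y] bond c/1=13/200: DF=(468349/400000 − 13/200·(0.990300+0.940900+0.933200+0.902600))/(1+13/200) = 1739/2000 ≈ 0.869500
step 6 [6y] zero: DF = P = 1083/1250 ≈ 0.866400
step 7 [7y] zero: DF = P = 8629/10000 ≈ 0.862900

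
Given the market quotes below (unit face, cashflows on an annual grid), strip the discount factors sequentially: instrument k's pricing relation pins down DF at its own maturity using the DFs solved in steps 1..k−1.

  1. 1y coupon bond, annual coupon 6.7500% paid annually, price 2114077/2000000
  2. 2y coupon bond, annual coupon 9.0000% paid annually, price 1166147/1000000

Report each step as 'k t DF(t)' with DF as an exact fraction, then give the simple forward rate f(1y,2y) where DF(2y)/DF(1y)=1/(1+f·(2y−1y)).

1 1 4951/5000
2 2 9881/10000
f(1y,2y) = ((4951/5000)/(9881/10000) − 1)/(1) = 21/9881 ≈ 0.2125%

step 1 [1y] bond c/1=27/400: DF=(2114077/2000000 − 27/400·(0))/(1+27/400) = 4951/5000 ≈ 0.990200
step 2 [2y] bond c/1=9/100: DF=(1166147/1000000 − 9/100·(0.990200))/(1+9/100) = 9881/10000 ≈ 0.988100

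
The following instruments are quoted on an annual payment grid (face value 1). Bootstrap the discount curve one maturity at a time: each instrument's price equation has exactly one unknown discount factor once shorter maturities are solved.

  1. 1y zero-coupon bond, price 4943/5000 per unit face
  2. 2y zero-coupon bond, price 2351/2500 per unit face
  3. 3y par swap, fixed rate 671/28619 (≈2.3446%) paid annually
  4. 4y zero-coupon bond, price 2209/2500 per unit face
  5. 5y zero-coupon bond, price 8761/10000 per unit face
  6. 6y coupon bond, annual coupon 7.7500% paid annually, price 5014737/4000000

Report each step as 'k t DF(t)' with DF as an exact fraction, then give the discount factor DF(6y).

step 1 [1y] zero: DF = P = 4943/5000 ≈ 0.988600
step 2 [2y] zero: DF = P = 2351/2500 ≈ 0.940400
step 3 [3y] swap r/1=671/28619: DF=(1 − 671/28619·(0.988600+0.940400))/(1+671/28619) = 9329/10000 ≈ 0.932900
step 4 [4y] zero: DF = P = 2209/2500 ≈ 0.883600
step 5 [5y] zero: DF = P = 8761/10000 ≈ 0.876100
step 6 [6y] bond c/1=31/400: DF=(5014737/4000000 − 31/400·(0.988600+0.940400+0.932900+0.883600+0.876100))/(1+31/400) = 8311/10000 ≈ 0.831100

1 1 4943/5000
2 2 2351/2500
3 3 9329/10000
4 4 2209/2500
5 5 8761/10000
6 6 8311/10000
DF(6y) = 8311/10000 ≈ 0.831100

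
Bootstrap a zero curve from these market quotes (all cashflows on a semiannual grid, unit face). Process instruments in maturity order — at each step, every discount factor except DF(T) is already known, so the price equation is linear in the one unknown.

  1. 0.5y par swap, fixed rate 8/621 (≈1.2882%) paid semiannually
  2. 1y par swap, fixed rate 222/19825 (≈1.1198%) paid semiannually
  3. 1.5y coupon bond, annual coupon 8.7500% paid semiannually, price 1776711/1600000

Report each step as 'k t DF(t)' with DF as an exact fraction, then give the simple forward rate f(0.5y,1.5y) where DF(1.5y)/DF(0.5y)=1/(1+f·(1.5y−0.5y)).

1 1/2 621/625
2 1 9889/10000
3 3/2 613/625
f(0.5y,1.5y) = ((621/625)/(613/625) − 1)/(1) = 8/613 ≈ 1.3051%

step 1 [0.5y] swap r/2=4/621: DF=(1 − 4/621·(0))/(1+4/621) = 621/625 ≈ 0.993600
step 2 [1y] swap r/2=111/19825: DF=(1 − 111/19825·(0.993600))/(1+111/19825) = 9889/10000 ≈ 0.988900
step 3 [1.5y] bond c/2=7/160: DF=(1776711/1600000 − 7/160·(0.993600+0.988900))/(1+7/160) = 613/625 ≈ 0.980800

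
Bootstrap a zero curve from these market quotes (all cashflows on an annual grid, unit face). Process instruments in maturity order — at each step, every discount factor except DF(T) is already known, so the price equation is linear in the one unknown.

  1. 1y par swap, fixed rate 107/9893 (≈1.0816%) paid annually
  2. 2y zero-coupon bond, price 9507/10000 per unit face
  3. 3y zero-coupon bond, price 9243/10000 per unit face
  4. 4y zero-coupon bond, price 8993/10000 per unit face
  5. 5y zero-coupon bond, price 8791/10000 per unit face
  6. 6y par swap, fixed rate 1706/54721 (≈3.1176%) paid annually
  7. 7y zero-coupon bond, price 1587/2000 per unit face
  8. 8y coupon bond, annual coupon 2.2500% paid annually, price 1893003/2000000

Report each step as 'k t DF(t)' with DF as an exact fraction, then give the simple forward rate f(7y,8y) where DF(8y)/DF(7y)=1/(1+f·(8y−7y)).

step 1 [1y] swap r/1=107/9893: DF=(1 − 107/9893·(0))/(1+107/9893) = 9893/10000 ≈ 0.989300
step 2 [2y] zero: DF = P = 9507/10000 ≈ 0.950700
step 3 [3y] zero: DF = P = 9243/10000 ≈ 0.924300
step 4 [4y] zero: DF = P = 8993/10000 ≈ 0.899300
step 5 [5y] zero: DF = P = 8791/10000 ≈ 0.879100
step 6 [6y] swap r/1=1706/54721: DF=(1 − 1706/54721·(0.989300+0.950700+0.924300+0.899300+0.879100))/(1+1706/54721) = 4147/5000 ≈ 0.829400
step 7 [7y] zero: DF = P = 1587/2000 ≈ 0.793500
step 8 [8y] bond c/1=9/400: DF=(1893003/2000000 − 9/400·(0.989300+0.950700+0.924300+0.899300+0.879100+0.829400+0.793500))/(1+9/400) = 3939/5000 ≈ 0.787800

1 1 9893/10000
2 2 9507/10000
3 3 9243/10000
4 4 8993/10000
5 5 8791/10000
6 6 4147/5000
7 7 1587/2000
8 8 3939/5000
f(7y,8y) = ((1587/2000)/(3939/5000) − 1)/(1) = 19/2626 ≈ 0.7235%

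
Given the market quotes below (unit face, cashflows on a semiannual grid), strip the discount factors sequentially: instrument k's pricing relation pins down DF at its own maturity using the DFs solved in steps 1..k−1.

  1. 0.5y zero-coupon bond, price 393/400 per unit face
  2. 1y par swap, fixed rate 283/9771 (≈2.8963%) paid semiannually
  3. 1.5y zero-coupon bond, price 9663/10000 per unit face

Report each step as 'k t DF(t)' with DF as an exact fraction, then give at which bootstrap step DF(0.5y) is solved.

step 1 [0.5y] zero: DF = P = 393/400 ≈ 0.982500
step 2 [1y] swap r/2=283/19542: DF=(1 − 283/19542·(0.982500))/(1+283/19542) = 9717/10000 ≈ 0.971700
step 3 [1.5y] zero: DF = P = 9663/10000 ≈ 0.966300

1 1/2 393/400
2 1 9717/10000
3 3/2 9663/10000
DF(0.5y) is solved at step 1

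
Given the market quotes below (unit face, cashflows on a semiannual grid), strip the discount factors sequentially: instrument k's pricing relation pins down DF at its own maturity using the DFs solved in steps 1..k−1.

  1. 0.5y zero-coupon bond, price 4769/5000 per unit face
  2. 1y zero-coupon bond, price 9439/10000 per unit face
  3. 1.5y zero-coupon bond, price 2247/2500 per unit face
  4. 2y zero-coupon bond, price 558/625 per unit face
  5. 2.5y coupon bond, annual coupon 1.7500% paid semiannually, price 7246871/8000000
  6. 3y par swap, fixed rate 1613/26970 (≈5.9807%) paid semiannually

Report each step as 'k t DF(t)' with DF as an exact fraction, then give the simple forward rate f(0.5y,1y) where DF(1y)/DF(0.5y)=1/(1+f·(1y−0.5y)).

1 1/2 4769/5000
2 1 9439/10000
3 3/2 2247/2500
4 2 558/625
5 5/2 433/500
6 3 8387/10000
f(0.5y,1y) = ((4769/5000)/(9439/10000) − 1)/(1/2) = 198/9439 ≈ 2.0977%

step 1 [0.5y] zero: DF = P = 4769/5000 ≈ 0.953800
step 2 [1y] zero: DF = P = 9439/10000 ≈ 0.943900
step 3 [1.5y] zero: DF = P = 2247/2500 ≈ 0.898800
step 4 [2y] zero: DF = P = 558/625 ≈ 0.892800
step 5 [2.5y] bond c/2=7/800: DF=(7246871/8000000 − 7/800·(0.953800+0.943900+0.898800+0.892800))/(1+7/800) = 433/500 ≈ 0.866000
step 6 [3y] swap r/2=1613/53940: DF=(1 − 1613/53940·(0.953800+0.943900+0.898800+0.892800+0.866000))/(1+1613/53940) = 8387/10000 ≈ 0.838700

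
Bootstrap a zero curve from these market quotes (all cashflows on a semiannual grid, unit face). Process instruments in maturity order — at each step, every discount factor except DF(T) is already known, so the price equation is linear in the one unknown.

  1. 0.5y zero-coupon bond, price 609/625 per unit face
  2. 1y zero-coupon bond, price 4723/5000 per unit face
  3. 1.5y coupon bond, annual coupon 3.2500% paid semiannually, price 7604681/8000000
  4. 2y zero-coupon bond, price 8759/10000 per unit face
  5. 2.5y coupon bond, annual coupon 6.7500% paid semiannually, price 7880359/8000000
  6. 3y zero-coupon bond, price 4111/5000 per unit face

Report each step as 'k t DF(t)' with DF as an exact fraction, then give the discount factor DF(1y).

step 1 [0.5y] zero: DF = P = 609/625 ≈ 0.974400
step 2 [1y] zero: DF = P = 4723/5000 ≈ 0.944600
step 3 [1.5y] bond c/2=13/800: DF=(7604681/8000000 − 13/800·(0.974400+0.944600))/(1+13/800) = 9047/10000 ≈ 0.904700
step 4 [2y] zero: DF = P = 8759/10000 ≈ 0.875900
step 5 [2.5y] bond c/2=27/800: DF=(7880359/8000000 − 27/800·(0.974400+0.944600+0.904700+0.875900))/(1+27/800) = 8321/10000 ≈ 0.832100
step 6 [3y] zero: DF = P = 4111/5000 ≈ 0.822200

1 1/2 609/625
2 1 4723/5000
3 3/2 9047/10000
4 2 8759/10000
5 5/2 8321/10000
6 3 4111/5000
DF(1y) = 4723/5000 ≈ 0.944600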